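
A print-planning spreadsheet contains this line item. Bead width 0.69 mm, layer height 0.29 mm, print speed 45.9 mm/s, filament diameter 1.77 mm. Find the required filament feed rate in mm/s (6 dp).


Q = 0.69 * 0.29 * 45.9 = 9.18459 mm^3/s
A_fil = pi*(1.77/2)^2 = 2.46057391 mm^2
v_feed = 9.18459 / 2.46057391 = 3.732702 mm/s


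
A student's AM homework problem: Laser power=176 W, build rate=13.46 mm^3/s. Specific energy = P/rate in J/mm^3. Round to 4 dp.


SE = 176 / 13.46 = 13.0758 J/mm^3


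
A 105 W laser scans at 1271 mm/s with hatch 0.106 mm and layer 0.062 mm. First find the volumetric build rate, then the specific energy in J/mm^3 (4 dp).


Build rate = 1271 * 0.106 * 0.062 = 8.353012 mm^3/s
SE = 105 / 8.353012 = 12.5703 J/mm^3


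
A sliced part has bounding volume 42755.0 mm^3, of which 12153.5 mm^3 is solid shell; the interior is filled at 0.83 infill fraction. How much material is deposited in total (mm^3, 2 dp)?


V_infill = (42755.0 - 12153.5) * 0.83 = 25399.25
V_total = 12153.5 + 25399.25 = 37552.75 mm^3


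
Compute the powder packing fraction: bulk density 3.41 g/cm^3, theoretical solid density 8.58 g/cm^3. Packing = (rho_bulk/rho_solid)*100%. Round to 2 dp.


Packing = (3.41/8.58)*100 = 39.74 %


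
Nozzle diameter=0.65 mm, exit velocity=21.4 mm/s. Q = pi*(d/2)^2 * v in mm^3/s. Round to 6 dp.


A = pi*(0.65/2)^2 = 0.33183072 mm^2
Q = 0.33183072 * 21.4 = 7.101177 mm^3/s


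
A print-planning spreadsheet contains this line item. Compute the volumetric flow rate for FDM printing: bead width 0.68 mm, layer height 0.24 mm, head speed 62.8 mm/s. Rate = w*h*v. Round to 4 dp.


Rate = 0.68 * 0.24 * 62.8 = 10.249 mm^3/s


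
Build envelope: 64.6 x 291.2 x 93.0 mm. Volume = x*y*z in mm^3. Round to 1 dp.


V = 64.6 * 291.2 * 93.0 = 1749471.4 mm^3


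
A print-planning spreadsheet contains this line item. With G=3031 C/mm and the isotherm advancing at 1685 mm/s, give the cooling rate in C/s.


CR = 3031 * 1685 = 5107235 C/s


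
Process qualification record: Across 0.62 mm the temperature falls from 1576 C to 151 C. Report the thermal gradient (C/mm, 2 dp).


G = (1576-151)/0.62 = 2298.39 C/mm


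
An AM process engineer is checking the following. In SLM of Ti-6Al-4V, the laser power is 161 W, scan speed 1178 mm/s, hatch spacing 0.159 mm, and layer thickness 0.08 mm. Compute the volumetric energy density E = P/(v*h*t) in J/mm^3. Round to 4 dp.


E = 161 / (1178*0.159*0.08) = 10.7447 J/mm^3


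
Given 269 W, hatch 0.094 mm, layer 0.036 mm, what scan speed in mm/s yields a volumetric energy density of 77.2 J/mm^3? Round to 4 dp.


v = 269 / (77.2*0.094*0.036) = 1029.6856 mm/s


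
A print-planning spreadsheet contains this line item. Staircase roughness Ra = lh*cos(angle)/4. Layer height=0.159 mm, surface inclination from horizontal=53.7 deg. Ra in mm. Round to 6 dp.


Ra = 0.159 * cos(53.7) / 4 = 0.023533 mm


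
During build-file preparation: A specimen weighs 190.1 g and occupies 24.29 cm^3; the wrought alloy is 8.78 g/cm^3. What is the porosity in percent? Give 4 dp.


rho_part = 190.1 / 24.29 = 7.82626595 g/cm^3
Porosity = (1 - 7.82626595/8.78)*100 = 10.8626 %


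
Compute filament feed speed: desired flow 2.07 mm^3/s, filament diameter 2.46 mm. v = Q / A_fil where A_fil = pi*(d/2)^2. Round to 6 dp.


A = pi*(2.46/2)^2 = 4.752916
v = 2.07 / 4.752916 = 0.435522 mm/s


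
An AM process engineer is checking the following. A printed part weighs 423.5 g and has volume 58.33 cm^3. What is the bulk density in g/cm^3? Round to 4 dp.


rho = 423.5 / 58.33 = 7.2604 g/cm^3


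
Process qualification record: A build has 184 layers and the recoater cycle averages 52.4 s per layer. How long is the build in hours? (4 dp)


t = 184 * 52.4 / 3600 = 2.6782 hrs


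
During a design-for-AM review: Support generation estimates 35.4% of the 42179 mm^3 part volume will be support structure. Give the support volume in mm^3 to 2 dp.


V_support = 42179 * 0.354 = 14931.37 mm^3


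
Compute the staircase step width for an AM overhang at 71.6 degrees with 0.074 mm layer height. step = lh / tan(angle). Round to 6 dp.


step = 0.074 / tan(71.6) = 0.024617 mm


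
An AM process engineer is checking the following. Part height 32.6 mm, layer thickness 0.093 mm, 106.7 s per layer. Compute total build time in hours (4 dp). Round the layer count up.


Layers = ceil(32.6/0.093) = 351
t = 351 * 106.7 / 3600 = 10.4033 hrs


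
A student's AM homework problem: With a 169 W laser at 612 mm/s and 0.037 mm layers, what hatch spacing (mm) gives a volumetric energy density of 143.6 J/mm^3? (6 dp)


h = 169 / (143.6*612*0.037) = 0.051973 mm


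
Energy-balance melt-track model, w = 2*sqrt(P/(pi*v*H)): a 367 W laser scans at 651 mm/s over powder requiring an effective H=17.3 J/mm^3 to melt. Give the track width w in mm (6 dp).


w = 2*sqrt(367/(pi*651*17.3)) = 0.203692 mm


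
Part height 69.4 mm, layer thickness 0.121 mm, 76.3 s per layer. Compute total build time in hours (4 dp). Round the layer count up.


Layers = ceil(69.4/0.121) = 574
t = 574 * 76.3 / 3600 = 12.1656 hrs


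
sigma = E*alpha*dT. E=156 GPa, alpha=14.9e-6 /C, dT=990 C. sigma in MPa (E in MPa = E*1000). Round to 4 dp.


sigma = 156*1000 * 14.9e-6 * 990 = 2301.156 MPa


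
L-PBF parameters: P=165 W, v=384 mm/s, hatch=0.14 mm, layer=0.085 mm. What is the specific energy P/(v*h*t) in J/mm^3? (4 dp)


Build rate = 384 * 0.14 * 0.085 = 4.5696 mm^3/s
SE = 165 / 4.5696 = 36.1082 J/mm^3


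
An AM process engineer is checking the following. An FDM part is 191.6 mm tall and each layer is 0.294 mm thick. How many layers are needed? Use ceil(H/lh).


Layers = ceil(191.6/0.294) = 652


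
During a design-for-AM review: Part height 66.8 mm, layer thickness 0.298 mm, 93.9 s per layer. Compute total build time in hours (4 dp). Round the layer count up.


Layers = ceil(66.8/0.298) = 225
t = 225 * 93.9 / 3600 = 5.8688 hrs


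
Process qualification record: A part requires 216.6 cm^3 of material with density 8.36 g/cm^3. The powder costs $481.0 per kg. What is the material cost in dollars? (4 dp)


Mass = 216.6*8.36/1000 = 1.810776 kg
Cost = 1.810776 * 481.0 = 870.9833 $


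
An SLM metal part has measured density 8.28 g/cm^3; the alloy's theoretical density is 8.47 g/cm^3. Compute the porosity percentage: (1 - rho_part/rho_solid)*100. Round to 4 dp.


Porosity = (1-8.28/8.47)*100 = 2.2432 %


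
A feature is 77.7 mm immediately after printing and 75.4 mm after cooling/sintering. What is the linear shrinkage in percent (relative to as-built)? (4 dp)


Shrinkage = ((77.7-75.4)/77.7)*100 = 2.9601 %


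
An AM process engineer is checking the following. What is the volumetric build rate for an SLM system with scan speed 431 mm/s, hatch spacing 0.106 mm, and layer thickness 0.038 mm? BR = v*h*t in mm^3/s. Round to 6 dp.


Rate = 431 * 0.106 * 0.038 = 1.736068 mm^3/s


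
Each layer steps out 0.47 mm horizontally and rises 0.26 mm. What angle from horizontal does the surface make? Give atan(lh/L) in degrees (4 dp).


angle = atan(0.26/0.47) = 28.951 degrees


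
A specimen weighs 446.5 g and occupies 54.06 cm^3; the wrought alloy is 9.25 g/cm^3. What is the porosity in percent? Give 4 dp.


rho_part = 446.5 / 54.06 = 8.25934147 g/cm^3
Porosity = (1 - 8.25934147/9.25)*100 = 10.7098 %


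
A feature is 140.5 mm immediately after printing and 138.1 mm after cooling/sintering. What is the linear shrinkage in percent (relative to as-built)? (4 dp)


Shrinkage = ((140.5-138.1)/140.5)*100 = 1.7082 %


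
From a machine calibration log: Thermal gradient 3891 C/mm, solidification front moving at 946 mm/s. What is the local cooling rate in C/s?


CR = 3891 * 946 = 3680886 C/s


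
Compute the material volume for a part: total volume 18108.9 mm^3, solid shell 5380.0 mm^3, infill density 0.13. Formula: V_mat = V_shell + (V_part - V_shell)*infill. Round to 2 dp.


V_infill = (18108.9 - 5380.0) * 0.13 = 1654.76
V_total = 5380.0 + 1654.76 = 7034.76 mm^3


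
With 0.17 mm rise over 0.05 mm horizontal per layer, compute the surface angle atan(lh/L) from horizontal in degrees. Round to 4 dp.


angle = atan(0.17/0.05) = 73.6105 degrees


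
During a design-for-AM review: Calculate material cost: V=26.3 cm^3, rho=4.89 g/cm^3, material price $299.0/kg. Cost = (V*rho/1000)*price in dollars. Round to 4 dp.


Mass = 26.3*4.89/1000 = 0.128607 kg
Cost = 0.128607 * 299.0 = 38.4535 $


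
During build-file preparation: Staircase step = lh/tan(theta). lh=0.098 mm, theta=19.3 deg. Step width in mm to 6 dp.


step = 0.098 / tan(19.3) = 0.279844 mm


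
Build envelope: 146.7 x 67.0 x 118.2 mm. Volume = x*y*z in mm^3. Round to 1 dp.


V = 146.7 * 67.0 * 118.2 = 1161776.0 mm^3


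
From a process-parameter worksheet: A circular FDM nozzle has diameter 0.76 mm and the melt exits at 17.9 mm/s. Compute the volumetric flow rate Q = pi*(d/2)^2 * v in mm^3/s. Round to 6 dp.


A = pi*(0.76/2)^2 = 0.45364598 mm^2
Q = 0.45364598 * 17.9 = 8.120263 mm^3/s


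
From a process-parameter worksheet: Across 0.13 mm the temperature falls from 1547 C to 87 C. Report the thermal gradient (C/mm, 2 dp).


G = (1547-87)/0.13 = 11230.77 C/mm


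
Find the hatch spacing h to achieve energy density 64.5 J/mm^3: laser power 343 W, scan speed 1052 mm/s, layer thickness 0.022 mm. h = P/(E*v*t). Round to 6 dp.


h = 343 / (64.5*1052*0.022) = 0.229771 mm


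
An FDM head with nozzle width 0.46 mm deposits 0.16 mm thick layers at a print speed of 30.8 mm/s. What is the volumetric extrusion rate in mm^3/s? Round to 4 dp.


Rate = 0.46 * 0.16 * 30.8 = 2.2669 mm^3/s


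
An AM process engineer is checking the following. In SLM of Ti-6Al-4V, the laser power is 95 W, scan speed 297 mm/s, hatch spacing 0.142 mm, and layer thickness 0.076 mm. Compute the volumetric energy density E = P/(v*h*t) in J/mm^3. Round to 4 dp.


E = 95 / (297*0.142*0.076) = 29.6391 J/mm^3


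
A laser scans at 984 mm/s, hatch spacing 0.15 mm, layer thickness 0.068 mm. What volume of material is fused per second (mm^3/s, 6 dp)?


Rate = 984 * 0.15 * 0.068 = 10.0368 mm^3/s


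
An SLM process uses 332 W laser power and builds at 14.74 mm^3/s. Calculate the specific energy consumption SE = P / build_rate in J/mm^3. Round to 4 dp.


SE = 332 / 14.74 = 22.5237 J/mm^3


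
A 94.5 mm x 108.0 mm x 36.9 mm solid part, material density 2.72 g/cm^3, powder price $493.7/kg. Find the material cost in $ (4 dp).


V = 94.5 * 108.0 * 36.9 = 376601.4 mm^3 = 376.6014 cm^3
Mass = 376.6014 * 2.72 / 1000 = 1.02435581 kg
Cost = 1.02435581 * 493.7 = 505.7245 $


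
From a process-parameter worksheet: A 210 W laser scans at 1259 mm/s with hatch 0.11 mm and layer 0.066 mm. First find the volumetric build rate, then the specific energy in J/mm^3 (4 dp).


Build rate = 1259 * 0.11 * 0.066 = 9.14034 mm^3/s
SE = 210 / 9.14034 = 22.9751 J/mm^3


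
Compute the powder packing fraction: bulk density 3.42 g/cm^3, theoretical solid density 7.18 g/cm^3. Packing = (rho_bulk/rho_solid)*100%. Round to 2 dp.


Packing = (3.42/7.18)*100 = 47.63 %


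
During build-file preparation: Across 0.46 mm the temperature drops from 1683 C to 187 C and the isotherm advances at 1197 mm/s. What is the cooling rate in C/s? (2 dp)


G = (1683-187)/0.46 = 3252.17391304 C/mm
CR = 3252.17391304 * 1197 = 3892852.17 C/s


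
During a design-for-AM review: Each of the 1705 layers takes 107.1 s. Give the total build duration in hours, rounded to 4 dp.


t = 1705 * 107.1 / 3600 = 50.7238 hrs


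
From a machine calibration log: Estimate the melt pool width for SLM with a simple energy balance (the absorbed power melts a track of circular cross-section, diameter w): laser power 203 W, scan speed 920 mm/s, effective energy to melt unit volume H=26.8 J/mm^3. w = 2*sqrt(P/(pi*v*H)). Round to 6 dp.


w = 2*sqrt(203/(pi*920*26.8)) = 0.102386 mm


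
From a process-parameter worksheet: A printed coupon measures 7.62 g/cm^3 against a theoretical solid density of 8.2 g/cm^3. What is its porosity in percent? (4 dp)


Porosity = (1-7.62/8.2)*100 = 7.0732 %


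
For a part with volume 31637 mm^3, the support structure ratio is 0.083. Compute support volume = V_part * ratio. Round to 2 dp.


V_support = 31637 * 0.083 = 2625.87 mm^3


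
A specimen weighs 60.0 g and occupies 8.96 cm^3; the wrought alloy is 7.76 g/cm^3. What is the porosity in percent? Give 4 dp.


rho_part = 60.0 / 8.96 = 6.69642857 g/cm^3
Porosity = (1 - 6.69642857/7.76)*100 = 13.7058 %


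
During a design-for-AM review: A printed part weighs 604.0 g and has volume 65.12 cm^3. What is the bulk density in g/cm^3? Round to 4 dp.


rho = 604.0 / 65.12 = 9.2752 g/cm^3


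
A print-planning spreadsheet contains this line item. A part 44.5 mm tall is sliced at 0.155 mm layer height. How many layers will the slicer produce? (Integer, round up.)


Layers = ceil(44.5/0.155) = 288


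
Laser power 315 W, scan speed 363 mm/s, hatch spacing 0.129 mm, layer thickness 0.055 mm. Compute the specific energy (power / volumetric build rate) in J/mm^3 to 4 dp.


Build rate = 363 * 0.129 * 0.055 = 2.575485 mm^3/s
SE = 315 / 2.575485 = 122.3071 J/mm^3


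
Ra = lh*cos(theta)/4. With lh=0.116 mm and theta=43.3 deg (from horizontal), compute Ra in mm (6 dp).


Ra = 0.116 * cos(43.3) / 4 = 0.021105 mm


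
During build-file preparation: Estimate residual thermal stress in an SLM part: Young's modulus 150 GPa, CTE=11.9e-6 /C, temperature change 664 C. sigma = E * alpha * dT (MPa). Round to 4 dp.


sigma = 150*1000 * 11.9e-6 * 664 = 1185.24 MPa


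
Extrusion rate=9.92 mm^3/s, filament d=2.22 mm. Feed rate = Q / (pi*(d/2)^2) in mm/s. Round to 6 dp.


A = pi*(2.22/2)^2 = 3.870756
v = 9.92 / 3.870756 = 2.562807 mm/s


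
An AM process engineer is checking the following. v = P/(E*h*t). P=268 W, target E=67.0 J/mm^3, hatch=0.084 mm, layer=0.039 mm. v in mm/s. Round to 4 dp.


v = 268 / (67.0*0.084*0.039) = 1221.0012 mm/s


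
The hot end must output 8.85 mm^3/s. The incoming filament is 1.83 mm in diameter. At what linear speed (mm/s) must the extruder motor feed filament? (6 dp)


A = pi*(1.83/2)^2 = 2.63022
v = 8.85 / 2.63022 = 3.364738 mm/s


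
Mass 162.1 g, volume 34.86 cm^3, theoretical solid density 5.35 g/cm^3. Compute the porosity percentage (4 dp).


rho_part = 162.1 / 34.86 = 4.65002869 g/cm^3
Porosity = (1 - 4.65002869/5.35)*100 = 13.0836 %


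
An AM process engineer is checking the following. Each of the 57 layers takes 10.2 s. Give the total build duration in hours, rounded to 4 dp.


t = 57 * 10.2 / 3600 = 0.1615 hrs


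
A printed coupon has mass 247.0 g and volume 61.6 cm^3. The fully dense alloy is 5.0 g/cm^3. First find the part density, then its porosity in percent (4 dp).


rho_part = 247.0 / 61.6 = 4.00974026 g/cm^3
Porosity = (1 - 4.00974026/5.0)*100 = 19.8052 %


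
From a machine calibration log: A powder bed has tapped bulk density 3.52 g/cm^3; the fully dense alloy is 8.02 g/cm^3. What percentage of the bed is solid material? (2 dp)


Packing = (3.52/8.02)*100 = 43.89 %


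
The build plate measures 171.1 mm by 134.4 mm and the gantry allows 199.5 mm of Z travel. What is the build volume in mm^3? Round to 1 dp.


V = 171.1 * 134.4 * 199.5 = 4587670.1 mm^3


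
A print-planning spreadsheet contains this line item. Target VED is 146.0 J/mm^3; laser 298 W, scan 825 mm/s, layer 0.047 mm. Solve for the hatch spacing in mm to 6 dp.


h = 298 / (146.0*825*0.047) = 0.052639 mm


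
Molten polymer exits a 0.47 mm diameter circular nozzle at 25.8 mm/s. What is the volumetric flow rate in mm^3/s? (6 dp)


A = pi*(0.47/2)^2 = 0.17349445 mm^2
Q = 0.17349445 * 25.8 = 4.476157 mm^3/s


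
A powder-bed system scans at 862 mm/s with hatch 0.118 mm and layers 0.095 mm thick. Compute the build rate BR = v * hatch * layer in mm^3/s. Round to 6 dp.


Rate = 862 * 0.118 * 0.095 = 9.66302 mm^3/s


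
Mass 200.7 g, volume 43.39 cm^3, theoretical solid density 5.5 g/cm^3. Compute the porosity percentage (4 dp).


rho_part = 200.7 / 43.39 = 4.62548974 g/cm^3
Porosity = (1 - 4.62548974/5.5)*100 = 15.9002 %


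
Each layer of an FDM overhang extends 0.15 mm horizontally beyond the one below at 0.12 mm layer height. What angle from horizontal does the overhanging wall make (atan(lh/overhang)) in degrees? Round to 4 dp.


angle = atan(0.12/0.15) = 38.6598 degrees


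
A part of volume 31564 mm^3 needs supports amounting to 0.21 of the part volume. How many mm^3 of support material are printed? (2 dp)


V_support = 31564 * 0.21 = 6628.44 mm^3


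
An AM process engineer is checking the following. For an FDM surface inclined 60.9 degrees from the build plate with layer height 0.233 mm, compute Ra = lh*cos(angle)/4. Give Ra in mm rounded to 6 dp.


Ra = 0.233 * cos(60.9) / 4 = 0.028329 mm


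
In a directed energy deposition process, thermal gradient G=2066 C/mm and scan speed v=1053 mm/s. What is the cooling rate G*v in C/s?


CR = 2066 * 1053 = 2175498 C/s


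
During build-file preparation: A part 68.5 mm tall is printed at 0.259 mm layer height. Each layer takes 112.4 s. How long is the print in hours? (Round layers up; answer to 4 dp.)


Layers = ceil(68.5/0.259) = 265
t = 265 * 112.4 / 3600 = 8.2739 hrs


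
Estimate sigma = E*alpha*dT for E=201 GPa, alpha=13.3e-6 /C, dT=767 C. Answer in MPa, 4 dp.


sigma = 201*1000 * 13.3e-6 * 767 = 2050.4211 MPa


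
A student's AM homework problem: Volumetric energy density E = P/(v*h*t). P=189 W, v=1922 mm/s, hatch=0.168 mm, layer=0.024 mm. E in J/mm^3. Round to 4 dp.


E = 189 / (1922*0.168*0.024) = 24.3887 J/mm^3


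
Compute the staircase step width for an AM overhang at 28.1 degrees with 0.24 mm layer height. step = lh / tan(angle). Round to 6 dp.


step = 0.24 / tan(28.1) = 0.44948 mm


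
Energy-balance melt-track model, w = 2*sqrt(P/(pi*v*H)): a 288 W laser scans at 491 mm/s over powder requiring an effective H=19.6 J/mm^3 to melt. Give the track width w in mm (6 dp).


w = 2*sqrt(288/(pi*491*19.6)) = 0.195201 mm


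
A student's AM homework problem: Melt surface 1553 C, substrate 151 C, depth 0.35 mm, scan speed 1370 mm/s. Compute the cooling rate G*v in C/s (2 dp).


G = (1553-151)/0.35 = 4005.71428571 C/mm
CR = 4005.71428571 * 1370 = 5487828.57 C/s


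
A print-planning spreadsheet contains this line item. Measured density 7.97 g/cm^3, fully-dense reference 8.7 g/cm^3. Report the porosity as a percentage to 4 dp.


Porosity = (1-7.97/8.7)*100 = 8.3908 %


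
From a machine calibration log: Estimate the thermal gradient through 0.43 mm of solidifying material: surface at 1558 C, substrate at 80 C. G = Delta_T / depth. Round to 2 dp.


G = (1558-80)/0.43 = 3437.21 C/mm


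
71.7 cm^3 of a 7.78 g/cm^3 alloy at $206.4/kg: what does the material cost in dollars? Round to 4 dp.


Mass = 71.7*7.78/1000 = 0.557826 kg
Cost = 0.557826 * 206.4 = 115.1353 $


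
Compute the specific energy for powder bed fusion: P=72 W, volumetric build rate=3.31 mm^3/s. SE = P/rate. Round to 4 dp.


SE = 72 / 3.31 = 21.7523 J/mm^3


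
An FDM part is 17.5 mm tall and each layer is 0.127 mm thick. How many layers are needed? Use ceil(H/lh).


Layers = ceil(17.5/0.127) = 138


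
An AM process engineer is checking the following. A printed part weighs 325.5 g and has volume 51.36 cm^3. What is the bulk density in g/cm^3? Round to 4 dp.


rho = 325.5 / 51.36 = 6.3376 g/cm^3


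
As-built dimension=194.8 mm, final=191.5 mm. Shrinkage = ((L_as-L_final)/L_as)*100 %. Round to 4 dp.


Shrinkage = ((194.8-191.5)/194.8)*100 = 1.694 %


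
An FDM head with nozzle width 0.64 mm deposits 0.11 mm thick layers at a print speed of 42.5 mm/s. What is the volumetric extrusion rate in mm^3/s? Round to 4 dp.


Rate = 0.64 * 0.11 * 42.5 = 2.992 mm^3/s


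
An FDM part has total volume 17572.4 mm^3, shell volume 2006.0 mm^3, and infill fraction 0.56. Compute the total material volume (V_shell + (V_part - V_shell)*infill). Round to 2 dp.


V_infill = (17572.4 - 2006.0) * 0.56 = 8717.18
V_total = 2006.0 + 8717.18 = 10723.18 mm^3


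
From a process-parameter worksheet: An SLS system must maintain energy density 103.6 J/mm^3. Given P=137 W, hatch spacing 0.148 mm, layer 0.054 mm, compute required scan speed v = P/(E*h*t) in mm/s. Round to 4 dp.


v = 137 / (103.6*0.148*0.054) = 165.4647 mm/s


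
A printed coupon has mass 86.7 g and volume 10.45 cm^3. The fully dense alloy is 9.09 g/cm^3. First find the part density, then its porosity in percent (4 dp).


rho_part = 86.7 / 10.45 = 8.29665072 g/cm^3
Porosity = (1 - 8.29665072/9.09)*100 = 8.7277 %


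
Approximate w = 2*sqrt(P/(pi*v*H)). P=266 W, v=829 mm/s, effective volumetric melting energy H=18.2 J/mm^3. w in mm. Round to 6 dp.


w = 2*sqrt(266/(pi*829*18.2)) = 0.149825 mm


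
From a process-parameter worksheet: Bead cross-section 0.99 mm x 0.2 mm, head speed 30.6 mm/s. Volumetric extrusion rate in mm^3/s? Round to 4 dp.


Rate = 0.99 * 0.2 * 30.6 = 6.0588 mm^3/s


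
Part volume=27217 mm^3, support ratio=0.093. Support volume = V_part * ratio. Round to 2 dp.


V_support = 27217 * 0.093 = 2531.18 mm^3


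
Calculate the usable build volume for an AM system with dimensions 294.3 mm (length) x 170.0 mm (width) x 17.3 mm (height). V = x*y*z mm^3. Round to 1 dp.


V = 294.3 * 170.0 * 17.3 = 865536.3 mm^3


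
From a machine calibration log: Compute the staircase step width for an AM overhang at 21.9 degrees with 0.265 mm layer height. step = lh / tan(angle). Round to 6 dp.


step = 0.265 / tan(21.9) = 0.659208 mm


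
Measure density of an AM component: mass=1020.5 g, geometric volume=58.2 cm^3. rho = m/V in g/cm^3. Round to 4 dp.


rho = 1020.5 / 58.2 = 17.5344 g/cm^3


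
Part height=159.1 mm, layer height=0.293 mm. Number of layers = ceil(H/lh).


Layers = ceil(159.1/0.293) = 544


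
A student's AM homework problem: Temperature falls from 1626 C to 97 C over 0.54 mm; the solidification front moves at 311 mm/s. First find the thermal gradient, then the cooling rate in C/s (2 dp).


G = (1626-97)/0.54 = 2831.48148148 C/mm
CR = 2831.48148148 * 311 = 880590.74 C/s


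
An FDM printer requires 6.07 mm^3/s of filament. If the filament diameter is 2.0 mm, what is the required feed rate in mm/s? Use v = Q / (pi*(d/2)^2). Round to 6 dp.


A = pi*(2.0/2)^2 = 3.141593
v = 6.07 / 3.141593 = 1.932141 mm/s


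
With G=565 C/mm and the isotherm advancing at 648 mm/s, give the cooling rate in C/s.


CR = 565 * 648 = 366120 C/s


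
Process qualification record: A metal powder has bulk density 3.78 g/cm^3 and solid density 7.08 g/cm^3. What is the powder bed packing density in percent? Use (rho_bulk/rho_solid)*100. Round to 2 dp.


Packing = (3.78/7.08)*100 = 53.39 %


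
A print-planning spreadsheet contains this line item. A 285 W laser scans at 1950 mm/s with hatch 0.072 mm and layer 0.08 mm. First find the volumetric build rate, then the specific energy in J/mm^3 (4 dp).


Build rate = 1950 * 0.072 * 0.08 = 11.232 mm^3/s
SE = 285 / 11.232 = 25.3739 J/mm^3


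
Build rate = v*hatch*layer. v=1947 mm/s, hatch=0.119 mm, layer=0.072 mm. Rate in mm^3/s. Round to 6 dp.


Rate = 1947 * 0.119 * 0.072 = 16.681896 mm^3/s


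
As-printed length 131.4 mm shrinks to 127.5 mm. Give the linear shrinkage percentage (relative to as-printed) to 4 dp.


Shrinkage = ((131.4-127.5)/131.4)*100 = 2.968 %


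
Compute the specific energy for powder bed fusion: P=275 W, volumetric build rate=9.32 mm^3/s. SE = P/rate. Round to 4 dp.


SE = 275 / 9.32 = 29.5064 J/mm^3


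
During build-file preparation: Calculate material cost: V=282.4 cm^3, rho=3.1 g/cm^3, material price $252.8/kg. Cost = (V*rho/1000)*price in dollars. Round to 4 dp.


Mass = 282.4*3.1/1000 = 0.87544 kg
Cost = 0.87544 * 252.8 = 221.3112 $


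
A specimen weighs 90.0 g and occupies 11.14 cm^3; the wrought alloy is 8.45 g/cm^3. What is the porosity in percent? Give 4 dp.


rho_part = 90.0 / 11.14 = 8.07899461 g/cm^3
Porosity = (1 - 8.07899461/8.45)*100 = 4.3906 %


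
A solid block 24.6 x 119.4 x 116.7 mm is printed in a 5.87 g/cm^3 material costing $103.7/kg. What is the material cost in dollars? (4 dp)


V = 24.6 * 119.4 * 116.7 = 342775.908 mm^3 = 342.775908 cm^3
Mass = 342.775908 * 5.87 / 1000 = 2.01209458 kg
Cost = 2.01209458 * 103.7 = 208.6542 $


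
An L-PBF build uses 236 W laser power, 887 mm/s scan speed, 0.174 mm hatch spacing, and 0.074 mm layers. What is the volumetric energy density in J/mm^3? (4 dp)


E = 236 / (887*0.174*0.074) = 20.6637 J/mm^3


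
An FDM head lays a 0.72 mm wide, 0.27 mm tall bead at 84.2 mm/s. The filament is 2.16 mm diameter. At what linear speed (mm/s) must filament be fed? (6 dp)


Q = 0.72 * 0.27 * 84.2 = 16.36848 mm^3/s
A_fil = pi*(2.16/2)^2 = 3.66435367 mm^2
v_feed = 16.36848 / 3.66435367 = 4.466949 mm/s


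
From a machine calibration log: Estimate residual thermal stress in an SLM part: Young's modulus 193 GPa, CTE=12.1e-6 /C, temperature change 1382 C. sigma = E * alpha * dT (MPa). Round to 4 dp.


sigma = 193*1000 * 12.1e-6 * 1382 = 3227.3846 MPa


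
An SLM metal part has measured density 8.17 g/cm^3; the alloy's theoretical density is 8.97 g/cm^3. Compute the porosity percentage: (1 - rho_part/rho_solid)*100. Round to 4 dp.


Porosity = (1-8.17/8.97)*100 = 8.9186 %


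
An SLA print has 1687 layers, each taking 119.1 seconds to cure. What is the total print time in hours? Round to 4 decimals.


t = 1687 * 119.1 / 3600 = 55.8116 hrs


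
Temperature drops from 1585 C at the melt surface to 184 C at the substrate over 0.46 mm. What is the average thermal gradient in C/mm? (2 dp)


G = (1585-184)/0.46 = 3045.65 C/mm


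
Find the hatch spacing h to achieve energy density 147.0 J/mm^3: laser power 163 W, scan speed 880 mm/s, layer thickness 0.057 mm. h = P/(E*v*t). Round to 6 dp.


h = 163 / (147.0*880*0.057) = 0.022106 mm


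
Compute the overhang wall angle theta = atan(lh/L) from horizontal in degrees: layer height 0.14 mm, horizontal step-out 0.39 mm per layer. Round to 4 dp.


angle = atan(0.14/0.39) = 19.7468 degrees


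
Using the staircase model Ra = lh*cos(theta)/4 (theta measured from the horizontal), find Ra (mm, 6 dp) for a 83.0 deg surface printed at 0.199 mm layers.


Ra = 0.199 * cos(83.0) / 4 = 0.006063 mm


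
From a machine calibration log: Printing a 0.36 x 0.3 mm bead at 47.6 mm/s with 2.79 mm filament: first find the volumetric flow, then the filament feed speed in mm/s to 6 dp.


Q = 0.36 * 0.3 * 47.6 = 5.1408 mm^3/s
A_fil = pi*(2.79/2)^2 = 6.11361784 mm^2
v_feed = 5.1408 / 6.11361784 = 0.840877 mm/s


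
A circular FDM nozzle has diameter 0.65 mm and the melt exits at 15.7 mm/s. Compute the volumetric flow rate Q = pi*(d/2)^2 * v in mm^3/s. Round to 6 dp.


A = pi*(0.65/2)^2 = 0.33183072 mm^2
Q = 0.33183072 * 15.7 = 5.209742 mm^3/s


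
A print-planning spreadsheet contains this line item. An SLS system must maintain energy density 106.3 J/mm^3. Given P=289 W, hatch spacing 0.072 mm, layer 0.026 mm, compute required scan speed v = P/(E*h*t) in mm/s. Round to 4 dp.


v = 289 / (106.3*0.072*0.026) = 1452.308 mm/s


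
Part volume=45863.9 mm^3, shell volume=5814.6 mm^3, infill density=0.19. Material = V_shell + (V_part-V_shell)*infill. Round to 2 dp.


V_infill = (45863.9 - 5814.6) * 0.19 = 7609.37
V_total = 5814.6 + 7609.37 = 13423.97 mm^3


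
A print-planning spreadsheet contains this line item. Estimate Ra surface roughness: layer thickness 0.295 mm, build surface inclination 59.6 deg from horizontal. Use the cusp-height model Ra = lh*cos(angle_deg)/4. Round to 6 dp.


Ra = 0.295 * cos(59.6) / 4 = 0.03732 mm


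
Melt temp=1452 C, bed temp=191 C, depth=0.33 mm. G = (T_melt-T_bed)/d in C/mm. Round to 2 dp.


G = (1452-191)/0.33 = 3821.21 C/mm


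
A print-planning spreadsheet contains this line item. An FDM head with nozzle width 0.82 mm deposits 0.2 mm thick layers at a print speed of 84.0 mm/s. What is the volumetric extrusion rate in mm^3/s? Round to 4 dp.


Rate = 0.82 * 0.2 * 84.0 = 13.776 mm^3/s


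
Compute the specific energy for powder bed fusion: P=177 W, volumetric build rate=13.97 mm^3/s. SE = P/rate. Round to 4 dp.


SE = 177 / 13.97 = 12.67 J/mm^3


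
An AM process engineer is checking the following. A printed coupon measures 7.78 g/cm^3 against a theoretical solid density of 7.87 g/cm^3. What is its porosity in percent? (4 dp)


Porosity = (1-7.78/7.87)*100 = 1.1436 %


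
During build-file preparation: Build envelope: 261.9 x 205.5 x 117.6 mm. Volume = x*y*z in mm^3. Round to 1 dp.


V = 261.9 * 205.5 * 117.6 = 6329284.9 mm^3


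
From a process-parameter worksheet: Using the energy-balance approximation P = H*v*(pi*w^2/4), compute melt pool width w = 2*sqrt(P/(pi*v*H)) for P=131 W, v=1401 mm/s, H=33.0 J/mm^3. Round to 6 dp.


w = 2*sqrt(131/(pi*1401*33.0)) = 0.060064 mm


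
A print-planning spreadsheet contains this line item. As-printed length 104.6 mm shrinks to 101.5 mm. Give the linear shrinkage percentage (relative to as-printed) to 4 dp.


Shrinkage = ((104.6-101.5)/104.6)*100 = 2.9637 %


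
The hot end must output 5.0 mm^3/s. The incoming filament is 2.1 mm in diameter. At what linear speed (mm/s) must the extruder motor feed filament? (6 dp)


A = pi*(2.1/2)^2 = 3.463606
v = 5.0 / 3.463606 = 1.443582 mm/s


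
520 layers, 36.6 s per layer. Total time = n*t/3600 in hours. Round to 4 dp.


t = 520 * 36.6 / 3600 = 5.2867 hrs


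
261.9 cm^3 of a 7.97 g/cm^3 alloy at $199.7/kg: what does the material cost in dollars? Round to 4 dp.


Mass = 261.9*7.97/1000 = 2.087343 kg
Cost = 2.087343 * 199.7 = 416.8424 $


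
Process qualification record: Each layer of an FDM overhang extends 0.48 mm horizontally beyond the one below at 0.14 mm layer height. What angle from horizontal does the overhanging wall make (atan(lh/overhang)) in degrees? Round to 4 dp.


angle = atan(0.14/0.48) = 16.2602 degrees


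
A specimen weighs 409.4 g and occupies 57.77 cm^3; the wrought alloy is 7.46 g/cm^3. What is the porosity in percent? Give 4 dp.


rho_part = 409.4 / 57.77 = 7.08672321 g/cm^3
Porosity = (1 - 7.08672321/7.46)*100 = 5.0037 %


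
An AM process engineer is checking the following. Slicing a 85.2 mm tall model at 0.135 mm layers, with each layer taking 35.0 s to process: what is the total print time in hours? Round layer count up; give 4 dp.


Layers = ceil(85.2/0.135) = 632
t = 632 * 35.0 / 3600 = 6.1444 hrs


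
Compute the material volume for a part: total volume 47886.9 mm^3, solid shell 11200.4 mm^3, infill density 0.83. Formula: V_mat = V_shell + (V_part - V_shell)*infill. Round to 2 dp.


V_infill = (47886.9 - 11200.4) * 0.83 = 30449.8
V_total = 11200.4 + 30449.8 = 41650.2 mm^3


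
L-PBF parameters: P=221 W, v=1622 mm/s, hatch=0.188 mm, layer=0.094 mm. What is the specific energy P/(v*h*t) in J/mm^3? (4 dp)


Build rate = 1622 * 0.188 * 0.094 = 28.663984 mm^3/s
SE = 221 / 28.663984 = 7.71 J/mm^3


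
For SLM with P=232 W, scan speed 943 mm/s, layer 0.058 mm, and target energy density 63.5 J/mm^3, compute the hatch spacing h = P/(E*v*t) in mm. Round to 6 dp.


h = 232 / (63.5*943*0.058) = 0.0668 mm


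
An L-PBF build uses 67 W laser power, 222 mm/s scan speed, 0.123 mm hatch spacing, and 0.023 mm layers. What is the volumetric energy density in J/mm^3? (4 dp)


E = 67 / (222*0.123*0.023) = 106.6814 J/mm^3


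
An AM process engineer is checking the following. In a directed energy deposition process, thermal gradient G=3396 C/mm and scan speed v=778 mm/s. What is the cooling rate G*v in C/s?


CR = 3396 * 778 = 2642088 C/s


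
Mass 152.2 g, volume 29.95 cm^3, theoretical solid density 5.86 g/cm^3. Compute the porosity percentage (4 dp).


rho_part = 152.2 / 29.95 = 5.08180301 g/cm^3
Porosity = (1 - 5.08180301/5.86)*100 = 13.2798 %


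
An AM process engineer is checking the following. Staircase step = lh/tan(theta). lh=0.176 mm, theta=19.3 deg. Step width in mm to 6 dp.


step = 0.176 / tan(19.3) = 0.502577 mm


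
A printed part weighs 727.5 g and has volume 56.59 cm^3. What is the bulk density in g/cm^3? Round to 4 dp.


rho = 727.5 / 56.59 = 12.8556 g/cm^3


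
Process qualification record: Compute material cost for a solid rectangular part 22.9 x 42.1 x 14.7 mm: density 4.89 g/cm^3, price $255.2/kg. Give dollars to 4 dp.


V = 22.9 * 42.1 * 14.7 = 14172.123 mm^3 = 14.172123 cm^3
Mass = 14.172123 * 4.89 / 1000 = 0.06930168 kg
Cost = 0.06930168 * 255.2 = 17.6858 $


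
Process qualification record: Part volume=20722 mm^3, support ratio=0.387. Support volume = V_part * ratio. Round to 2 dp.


V_support = 20722 * 0.387 = 8019.41 mm^3


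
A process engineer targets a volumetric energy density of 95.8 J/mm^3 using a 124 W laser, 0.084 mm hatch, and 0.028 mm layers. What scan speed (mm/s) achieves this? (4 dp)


v = 124 / (95.8*0.084*0.028) = 550.3245 mm/s


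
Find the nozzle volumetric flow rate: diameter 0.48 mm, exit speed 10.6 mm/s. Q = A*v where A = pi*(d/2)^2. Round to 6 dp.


A = pi*(0.48/2)^2 = 0.18095574 mm^2
Q = 0.18095574 * 10.6 = 1.918131 mm^3/s


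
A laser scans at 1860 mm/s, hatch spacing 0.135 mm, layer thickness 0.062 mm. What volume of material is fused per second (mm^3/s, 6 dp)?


Rate = 1860 * 0.135 * 0.062 = 15.5682 mm^3/s


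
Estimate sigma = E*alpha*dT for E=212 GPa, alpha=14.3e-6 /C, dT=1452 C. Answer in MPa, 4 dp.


sigma = 212*1000 * 14.3e-6 * 1452 = 4401.8832 MPa


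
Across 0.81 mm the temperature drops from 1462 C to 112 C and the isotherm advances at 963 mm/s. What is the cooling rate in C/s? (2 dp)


G = (1462-112)/0.81 = 1666.66666667 C/mm
CR = 1666.66666667 * 963 = 1605000.0 C/s


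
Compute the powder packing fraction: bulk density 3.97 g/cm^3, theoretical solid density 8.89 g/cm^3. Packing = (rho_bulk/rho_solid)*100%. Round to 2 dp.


Packing = (3.97/8.89)*100 = 44.66 %


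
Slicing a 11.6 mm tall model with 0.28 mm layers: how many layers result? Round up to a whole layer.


Layers = ceil(11.6/0.28) = 42


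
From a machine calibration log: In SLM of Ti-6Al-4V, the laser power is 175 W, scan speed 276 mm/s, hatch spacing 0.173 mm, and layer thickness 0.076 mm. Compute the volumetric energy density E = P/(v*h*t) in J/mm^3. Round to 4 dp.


E = 175 / (276*0.173*0.076) = 48.2247 J/mm^3


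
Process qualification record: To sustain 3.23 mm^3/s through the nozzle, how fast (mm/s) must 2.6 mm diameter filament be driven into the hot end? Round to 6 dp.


A = pi*(2.6/2)^2 = 5.309292
v = 3.23 / 5.309292 = 0.608367 mm/s


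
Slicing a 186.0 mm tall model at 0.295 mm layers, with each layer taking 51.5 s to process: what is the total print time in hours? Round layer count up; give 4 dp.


Layers = ceil(186.0/0.295) = 631
t = 631 * 51.5 / 3600 = 9.0268 hrs


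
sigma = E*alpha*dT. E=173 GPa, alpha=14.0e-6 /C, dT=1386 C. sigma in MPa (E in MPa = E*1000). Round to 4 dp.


sigma = 173*1000 * 14.0e-6 * 1386 = 3356.892 MPa


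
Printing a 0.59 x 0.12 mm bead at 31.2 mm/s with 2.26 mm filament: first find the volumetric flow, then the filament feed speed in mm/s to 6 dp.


Q = 0.59 * 0.12 * 31.2 = 2.20896 mm^3/s
A_fil = pi*(2.26/2)^2 = 4.01149966 mm^2
v_feed = 2.20896 / 4.01149966 = 0.550657 mm/s


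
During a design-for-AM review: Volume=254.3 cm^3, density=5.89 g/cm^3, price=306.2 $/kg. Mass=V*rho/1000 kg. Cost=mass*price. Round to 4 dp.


Mass = 254.3*5.89/1000 = 1.497827 kg
Cost = 1.497827 * 306.2 = 458.6346 $


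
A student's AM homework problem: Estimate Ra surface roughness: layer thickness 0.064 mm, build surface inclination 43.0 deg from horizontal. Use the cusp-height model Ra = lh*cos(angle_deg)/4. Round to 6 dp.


Ra = 0.064 * cos(43.0) / 4 = 0.011702 mm


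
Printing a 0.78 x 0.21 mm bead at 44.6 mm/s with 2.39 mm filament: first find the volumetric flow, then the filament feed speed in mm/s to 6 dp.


Q = 0.78 * 0.21 * 44.6 = 7.30548 mm^3/s
A_fil = pi*(2.39/2)^2 = 4.48627285 mm^2
v_feed = 7.30548 / 4.48627285 = 1.628407 mm/s


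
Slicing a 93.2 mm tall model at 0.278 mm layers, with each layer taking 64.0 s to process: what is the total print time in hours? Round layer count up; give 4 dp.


Layers = ceil(93.2/0.278) = 336
t = 336 * 64.0 / 3600 = 5.9733 hrs


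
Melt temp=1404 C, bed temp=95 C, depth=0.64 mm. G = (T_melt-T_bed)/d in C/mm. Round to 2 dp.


G = (1404-95)/0.64 = 2045.31 C/mm


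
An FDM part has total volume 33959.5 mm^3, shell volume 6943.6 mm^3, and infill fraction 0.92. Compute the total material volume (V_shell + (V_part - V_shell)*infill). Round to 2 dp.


V_infill = (33959.5 - 6943.6) * 0.92 = 24854.63
V_total = 6943.6 + 24854.63 = 31798.23 mm^3


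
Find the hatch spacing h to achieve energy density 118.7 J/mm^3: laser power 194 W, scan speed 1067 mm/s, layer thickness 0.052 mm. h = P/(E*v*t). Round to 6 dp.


h = 194 / (118.7*1067*0.052) = 0.029457 mm


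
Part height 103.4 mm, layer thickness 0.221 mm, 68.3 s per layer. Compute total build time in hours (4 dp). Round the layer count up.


Layers = ceil(103.4/0.221) = 468
t = 468 * 68.3 / 3600 = 8.879 hrs


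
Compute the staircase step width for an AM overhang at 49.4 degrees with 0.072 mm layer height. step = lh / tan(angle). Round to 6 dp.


step = 0.072 / tan(49.4) = 0.061711 mm


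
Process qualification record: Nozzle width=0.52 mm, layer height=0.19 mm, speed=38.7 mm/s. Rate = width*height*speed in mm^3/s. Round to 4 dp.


Rate = 0.52 * 0.19 * 38.7 = 3.8236 mm^3/s


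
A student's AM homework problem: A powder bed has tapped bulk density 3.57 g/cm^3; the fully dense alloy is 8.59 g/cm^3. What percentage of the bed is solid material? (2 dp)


Packing = (3.57/8.59)*100 = 41.56 %


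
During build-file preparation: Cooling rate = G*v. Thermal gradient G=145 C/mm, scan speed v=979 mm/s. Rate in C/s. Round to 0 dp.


CR = 145 * 979 = 141955 C/s


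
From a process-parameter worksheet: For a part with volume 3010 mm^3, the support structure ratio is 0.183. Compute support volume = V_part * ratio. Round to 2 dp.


V_support = 3010 * 0.183 = 550.83 mm^3


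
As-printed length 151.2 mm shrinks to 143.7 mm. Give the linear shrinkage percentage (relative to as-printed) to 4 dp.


Shrinkage = ((151.2-143.7)/151.2)*100 = 4.9603 %


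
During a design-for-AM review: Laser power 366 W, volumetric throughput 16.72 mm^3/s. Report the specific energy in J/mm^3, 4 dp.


SE = 366 / 16.72 = 21.89 J/mm^3


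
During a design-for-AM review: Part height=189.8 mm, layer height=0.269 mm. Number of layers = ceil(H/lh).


Layers = ceil(189.8/0.269) = 706


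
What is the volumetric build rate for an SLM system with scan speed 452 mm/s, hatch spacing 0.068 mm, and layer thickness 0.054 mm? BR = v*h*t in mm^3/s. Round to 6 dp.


Rate = 452 * 0.068 * 0.054 = 1.659744 mm^3/s


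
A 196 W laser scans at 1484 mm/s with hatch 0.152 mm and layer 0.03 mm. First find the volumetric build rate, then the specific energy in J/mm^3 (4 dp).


Build rate = 1484 * 0.152 * 0.03 = 6.76704 mm^3/s
SE = 196 / 6.76704 = 28.9639 J/mm^3


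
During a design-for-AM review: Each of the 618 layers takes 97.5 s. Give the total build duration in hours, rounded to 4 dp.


t = 618 * 97.5 / 3600 = 16.7375 hrs
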